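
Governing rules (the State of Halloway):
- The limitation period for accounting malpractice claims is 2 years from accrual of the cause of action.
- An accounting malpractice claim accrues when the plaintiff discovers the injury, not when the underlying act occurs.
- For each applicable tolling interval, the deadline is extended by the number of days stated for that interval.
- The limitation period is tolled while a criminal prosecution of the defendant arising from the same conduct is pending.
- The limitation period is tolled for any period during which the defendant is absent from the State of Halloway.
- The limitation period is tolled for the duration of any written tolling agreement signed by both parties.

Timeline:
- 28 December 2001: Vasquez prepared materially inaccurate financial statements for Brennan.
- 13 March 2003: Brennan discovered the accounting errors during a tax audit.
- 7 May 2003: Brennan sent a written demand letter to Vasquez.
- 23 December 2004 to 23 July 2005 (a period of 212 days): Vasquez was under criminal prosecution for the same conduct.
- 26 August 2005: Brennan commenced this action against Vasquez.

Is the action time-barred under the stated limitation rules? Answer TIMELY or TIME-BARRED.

The claim did not accrue until Brennan discovered the injury on 13 March 2003; the 28 December 2001 act date does not start the clock under the stated rule.
The untolled deadline — 2 years after 13 March 2003 — is 13 March 2005.
The pending criminal prosecution from 23 December 2004 to 23 July 2005 tolled the period for 212 days, extending the deadline to 11 October 2005.
Nothing else in the chronology tolls or restarts the period.
Brennan filed on 26 August 2005, before the 11 October 2005 deadline, so the action is timely.

TIMELY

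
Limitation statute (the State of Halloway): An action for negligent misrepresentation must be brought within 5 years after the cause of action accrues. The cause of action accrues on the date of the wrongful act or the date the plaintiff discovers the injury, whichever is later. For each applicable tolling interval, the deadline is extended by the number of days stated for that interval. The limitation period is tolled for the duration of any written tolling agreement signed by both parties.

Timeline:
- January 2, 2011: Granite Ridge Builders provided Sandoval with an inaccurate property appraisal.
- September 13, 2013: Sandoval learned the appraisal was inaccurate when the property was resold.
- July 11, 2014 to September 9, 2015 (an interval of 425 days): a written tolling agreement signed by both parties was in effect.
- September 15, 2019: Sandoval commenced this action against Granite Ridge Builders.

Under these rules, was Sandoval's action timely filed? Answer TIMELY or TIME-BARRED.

Taking the later of the act (January 2, 2011) and discovery (September 13, 2013), the claim accrued on September 13, 2013.
5 years from September 13, 2013 is September 13, 2018.
The written tolling agreement from July 11, 2014 to September 9, 2015 tolled the period for 425 days, extending the deadline to November 12, 2019.
Sandoval filed on September 15, 2019, before the November 12, 2019 deadline, so the action is timely.

TIMELY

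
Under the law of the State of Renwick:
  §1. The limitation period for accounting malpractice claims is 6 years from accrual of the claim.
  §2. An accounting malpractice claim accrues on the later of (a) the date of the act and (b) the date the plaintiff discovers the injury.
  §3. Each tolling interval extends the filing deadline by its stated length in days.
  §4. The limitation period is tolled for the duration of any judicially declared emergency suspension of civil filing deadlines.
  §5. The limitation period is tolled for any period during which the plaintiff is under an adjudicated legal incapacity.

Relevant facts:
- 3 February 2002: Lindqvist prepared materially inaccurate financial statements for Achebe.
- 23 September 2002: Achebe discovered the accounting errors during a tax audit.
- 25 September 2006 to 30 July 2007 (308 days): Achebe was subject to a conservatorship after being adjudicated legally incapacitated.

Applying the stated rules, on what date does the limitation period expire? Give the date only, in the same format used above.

28 July 2009

Taking the later of the act (3 February 2002) and discovery (23 September 2002), the claim accrued on 23 September 2002.
6 years from 23 September 2002 is 23 September 2008.
Because the plaintiff's legal incapacity ran from 25 September 2006 to 30 July 2007, the deadline is extended by 308 days to 28 July 2009.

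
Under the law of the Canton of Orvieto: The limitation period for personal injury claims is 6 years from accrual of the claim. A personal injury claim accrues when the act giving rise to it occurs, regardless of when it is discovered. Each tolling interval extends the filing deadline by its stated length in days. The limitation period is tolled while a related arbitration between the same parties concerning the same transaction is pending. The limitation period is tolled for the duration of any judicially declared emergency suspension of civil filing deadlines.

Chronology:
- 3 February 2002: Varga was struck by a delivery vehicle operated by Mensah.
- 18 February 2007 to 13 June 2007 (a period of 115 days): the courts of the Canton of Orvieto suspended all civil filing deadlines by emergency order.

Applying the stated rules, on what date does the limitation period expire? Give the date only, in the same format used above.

28 May 2008

The limitation period began to run on 3 February 2002.
The untolled deadline — 6 years after 3 February 2002 — is 3 February 2008.
Because the emergency suspension of filing deadlines ran from 18 February 2007 to 13 June 2007, the deadline is extended by 115 days to 28 May 2008.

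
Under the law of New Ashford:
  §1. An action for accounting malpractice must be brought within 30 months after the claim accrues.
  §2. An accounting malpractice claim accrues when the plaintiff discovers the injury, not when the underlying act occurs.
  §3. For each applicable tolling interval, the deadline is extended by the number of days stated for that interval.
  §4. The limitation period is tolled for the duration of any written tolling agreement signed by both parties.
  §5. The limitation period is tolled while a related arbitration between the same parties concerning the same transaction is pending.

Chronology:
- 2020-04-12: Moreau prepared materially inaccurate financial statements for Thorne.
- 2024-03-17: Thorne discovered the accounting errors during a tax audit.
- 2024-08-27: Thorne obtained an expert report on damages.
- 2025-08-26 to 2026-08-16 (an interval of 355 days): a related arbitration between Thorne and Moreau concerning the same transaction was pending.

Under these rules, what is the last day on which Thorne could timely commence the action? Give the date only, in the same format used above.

The claim did not accrue until Thorne discovered the injury on 2024-03-17; the 2020-04-12 act date does not start the clock under the stated rule.
30 months from 2024-03-17 is 2026-09-17.
The period was tolled for 355 days by the pending related arbitration (2025-08-26 to 2026-08-16), pushing the deadline to 2027-09-07.
Nothing else in the chronology tolls or restarts the period.

2027-09-07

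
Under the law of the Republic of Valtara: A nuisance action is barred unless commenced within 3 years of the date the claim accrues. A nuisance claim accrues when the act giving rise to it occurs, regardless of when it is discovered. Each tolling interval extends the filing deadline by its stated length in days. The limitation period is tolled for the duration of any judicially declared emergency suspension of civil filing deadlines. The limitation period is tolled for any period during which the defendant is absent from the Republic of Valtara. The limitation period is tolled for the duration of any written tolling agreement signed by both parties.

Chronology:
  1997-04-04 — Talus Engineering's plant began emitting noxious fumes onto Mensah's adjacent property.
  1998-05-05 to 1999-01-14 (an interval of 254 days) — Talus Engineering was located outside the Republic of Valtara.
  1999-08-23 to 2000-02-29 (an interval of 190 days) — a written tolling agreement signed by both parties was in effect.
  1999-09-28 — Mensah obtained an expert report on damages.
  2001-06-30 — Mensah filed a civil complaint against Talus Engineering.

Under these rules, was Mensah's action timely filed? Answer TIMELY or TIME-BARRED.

TIME-BARRED

The claim accrued on 1997-04-04, the date of the act.
The untolled deadline — 3 years after 1997-04-04 — is 2000-04-04.
Because the defendant's absence from the jurisdiction ran from 1998-05-05 to 1999-01-14, the deadline is extended by 254 days to 2000-12-14.
The period was tolled for 190 days by the written tolling agreement (1999-08-23 to 2000-02-29), pushing the deadline to 2001-06-22.
None of the other events listed affects the running of the period under the stated rules.
Mensah filed on 2001-06-30, after the 2001-06-22 deadline, so the action is time-barred.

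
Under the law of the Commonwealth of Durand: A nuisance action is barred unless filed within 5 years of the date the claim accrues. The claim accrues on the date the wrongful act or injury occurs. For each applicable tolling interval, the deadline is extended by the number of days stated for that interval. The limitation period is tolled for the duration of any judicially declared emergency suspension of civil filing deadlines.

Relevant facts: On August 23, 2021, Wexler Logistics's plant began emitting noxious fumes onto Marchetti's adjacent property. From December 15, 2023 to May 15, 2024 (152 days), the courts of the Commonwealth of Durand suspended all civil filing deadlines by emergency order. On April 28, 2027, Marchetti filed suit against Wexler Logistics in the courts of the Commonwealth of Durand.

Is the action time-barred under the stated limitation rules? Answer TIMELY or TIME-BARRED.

The claim accrued on August 23, 2021, the date of the act.
5 years from August 23, 2021 is August 23, 2026.
The emergency suspension of filing deadlines from December 15, 2023 to May 15, 2024 tolled the period for 152 days, extending the deadline to January 22, 2027.
The April 28, 2027 filing falls after the January 22, 2027 deadline; the claim is time-barred.

TIME-BARRED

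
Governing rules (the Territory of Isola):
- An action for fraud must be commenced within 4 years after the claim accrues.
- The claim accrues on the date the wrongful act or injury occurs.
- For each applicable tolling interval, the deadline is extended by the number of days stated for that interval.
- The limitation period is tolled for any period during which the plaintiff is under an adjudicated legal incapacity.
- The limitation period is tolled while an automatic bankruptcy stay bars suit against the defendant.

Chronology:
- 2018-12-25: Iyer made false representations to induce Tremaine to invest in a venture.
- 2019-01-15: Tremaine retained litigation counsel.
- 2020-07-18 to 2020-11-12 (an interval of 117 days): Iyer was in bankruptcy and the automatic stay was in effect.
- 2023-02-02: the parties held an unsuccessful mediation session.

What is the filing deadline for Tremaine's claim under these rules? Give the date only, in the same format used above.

2023-04-21

The claim accrued on 2018-12-25, when the wrongful act occurred.
4 years from 2018-12-25 is 2022-12-25.
The automatic bankruptcy stay from 2020-07-18 to 2020-11-12 tolled the period for 117 days, extending the deadline to 2023-04-21.
The other events in the timeline have no effect on the limitation period under the stated rules.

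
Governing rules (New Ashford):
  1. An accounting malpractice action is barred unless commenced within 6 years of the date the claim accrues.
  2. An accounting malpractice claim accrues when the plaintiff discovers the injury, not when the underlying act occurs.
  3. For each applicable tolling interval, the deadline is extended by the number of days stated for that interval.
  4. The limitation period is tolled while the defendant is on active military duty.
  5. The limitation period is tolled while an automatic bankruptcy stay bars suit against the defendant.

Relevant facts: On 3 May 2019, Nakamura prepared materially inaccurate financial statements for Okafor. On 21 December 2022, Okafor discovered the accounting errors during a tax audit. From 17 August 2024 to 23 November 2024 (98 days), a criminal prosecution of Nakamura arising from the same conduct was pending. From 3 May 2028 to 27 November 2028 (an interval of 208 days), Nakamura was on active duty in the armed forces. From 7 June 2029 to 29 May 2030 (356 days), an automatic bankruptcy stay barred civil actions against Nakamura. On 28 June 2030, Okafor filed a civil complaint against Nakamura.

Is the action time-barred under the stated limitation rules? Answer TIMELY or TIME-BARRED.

TIMELY

Under the discovery rule, the claim accrued on 21 December 2022, when Okafor discovered the injury — not on the 3 May 2019 date of the underlying act.
The untolled deadline — 6 years after 21 December 2022 — is 21 December 2028.
The defendant's active military service from 3 May 2028 to 27 November 2028 tolled the period for 208 days, extending the deadline to 17 July 2029.
The period was tolled for 356 days by the automatic bankruptcy stay (7 June 2029 to 29 May 2030), pushing the deadline to 8 July 2030.
Although a criminal prosecution ran from 17 August 2024 to 23 November 2024, the stated rules do not make that a tolling event, so it is disregarded.
Filing on 28 June 2030 beat the 8 July 2030 deadline — the action is timely.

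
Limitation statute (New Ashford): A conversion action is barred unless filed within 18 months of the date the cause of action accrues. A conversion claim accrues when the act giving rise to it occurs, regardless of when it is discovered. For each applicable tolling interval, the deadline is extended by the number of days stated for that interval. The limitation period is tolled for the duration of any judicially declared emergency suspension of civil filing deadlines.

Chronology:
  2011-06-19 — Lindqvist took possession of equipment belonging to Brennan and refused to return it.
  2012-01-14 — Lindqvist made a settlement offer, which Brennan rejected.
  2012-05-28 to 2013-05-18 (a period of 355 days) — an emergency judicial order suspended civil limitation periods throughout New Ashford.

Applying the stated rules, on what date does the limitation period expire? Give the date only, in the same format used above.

The cause of action accrued on 2011-06-19, the date of the act.
18 months from 2011-06-19 is 2012-12-19.
Because the emergency suspension of filing deadlines ran from 2012-05-28 to 2013-05-18, the deadline is extended by 355 days to 2013-12-09.
The other events in the timeline have no effect on the limitation period under the stated rules.

2013-12-09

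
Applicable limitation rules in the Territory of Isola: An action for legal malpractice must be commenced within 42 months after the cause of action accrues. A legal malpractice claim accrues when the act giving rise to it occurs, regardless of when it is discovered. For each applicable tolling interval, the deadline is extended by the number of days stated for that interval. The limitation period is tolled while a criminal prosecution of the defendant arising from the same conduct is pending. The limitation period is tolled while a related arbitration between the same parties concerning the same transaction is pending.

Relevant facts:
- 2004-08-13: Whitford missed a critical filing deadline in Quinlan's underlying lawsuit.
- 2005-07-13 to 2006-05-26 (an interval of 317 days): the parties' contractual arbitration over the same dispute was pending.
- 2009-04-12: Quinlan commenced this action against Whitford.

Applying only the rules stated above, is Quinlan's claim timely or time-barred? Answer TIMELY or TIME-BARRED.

The cause of action accrued on 2004-08-13, the date of the act.
The untolled deadline — 42 months after 2004-08-13 — is 2008-02-13.
The pending related arbitration from 2005-07-13 to 2006-05-26 tolled the period for 317 days, extending the deadline to 2008-12-26.
The 2009-04-12 filing falls after the 2008-12-26 deadline; the claim is time-barred.

TIME-BARRED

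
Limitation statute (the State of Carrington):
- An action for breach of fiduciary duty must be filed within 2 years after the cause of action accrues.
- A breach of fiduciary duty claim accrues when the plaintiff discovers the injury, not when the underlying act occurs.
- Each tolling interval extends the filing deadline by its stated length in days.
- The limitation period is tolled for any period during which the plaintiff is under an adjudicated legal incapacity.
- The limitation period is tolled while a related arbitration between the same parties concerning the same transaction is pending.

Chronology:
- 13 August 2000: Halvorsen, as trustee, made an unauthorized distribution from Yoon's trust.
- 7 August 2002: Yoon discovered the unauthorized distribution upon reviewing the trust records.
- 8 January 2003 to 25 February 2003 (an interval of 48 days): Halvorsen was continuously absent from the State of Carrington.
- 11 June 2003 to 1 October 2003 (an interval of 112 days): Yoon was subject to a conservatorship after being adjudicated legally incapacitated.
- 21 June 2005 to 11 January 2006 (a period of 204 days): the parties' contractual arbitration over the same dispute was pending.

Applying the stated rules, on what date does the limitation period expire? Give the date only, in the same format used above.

27 November 2004

Accrual is tied to discovery, so the period began on 7 August 2002 rather than on 13 August 2000 when the act occurred.
The untolled deadline — 2 years after 7 August 2002 — is 7 August 2004.
Because the plaintiff's legal incapacity ran from 11 June 2003 to 1 October 2003, the deadline is extended by 112 days to 27 November 2004.
By the time the pending related arbitration began on 21 June 2005, the limitation period had already expired on 27 November 2004; that interval cannot revive it.
The defendant's absence from the jurisdiction from 8 January 2003 to 25 February 2003 does not toll the period, because no stated rule makes the defendant's absence a tolling event.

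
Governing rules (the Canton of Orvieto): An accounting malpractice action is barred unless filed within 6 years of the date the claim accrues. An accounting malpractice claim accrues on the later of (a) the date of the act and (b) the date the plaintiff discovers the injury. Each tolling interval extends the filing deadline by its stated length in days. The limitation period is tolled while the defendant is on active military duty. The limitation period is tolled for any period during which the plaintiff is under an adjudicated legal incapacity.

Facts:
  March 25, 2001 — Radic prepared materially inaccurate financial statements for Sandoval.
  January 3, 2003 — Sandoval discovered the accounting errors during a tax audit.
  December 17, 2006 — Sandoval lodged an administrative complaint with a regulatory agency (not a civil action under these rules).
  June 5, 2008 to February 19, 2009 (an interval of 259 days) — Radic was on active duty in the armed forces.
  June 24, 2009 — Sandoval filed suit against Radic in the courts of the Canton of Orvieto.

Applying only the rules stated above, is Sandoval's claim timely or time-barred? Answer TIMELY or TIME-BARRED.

Because discovery on January 3, 2003 post-dates the March 25, 2001 act, accrual under the later-of rule falls on January 3, 2003.
The untolled deadline — 6 years after January 3, 2003 — is January 3, 2009.
The period was tolled for 259 days by the defendant's active military service (June 5, 2008 to February 19, 2009), pushing the deadline to September 19, 2009.
None of the other events listed affects the running of the period under the stated rules.
Filing on June 24, 2009 beat the September 19, 2009 deadline — the action is timely.

TIMELY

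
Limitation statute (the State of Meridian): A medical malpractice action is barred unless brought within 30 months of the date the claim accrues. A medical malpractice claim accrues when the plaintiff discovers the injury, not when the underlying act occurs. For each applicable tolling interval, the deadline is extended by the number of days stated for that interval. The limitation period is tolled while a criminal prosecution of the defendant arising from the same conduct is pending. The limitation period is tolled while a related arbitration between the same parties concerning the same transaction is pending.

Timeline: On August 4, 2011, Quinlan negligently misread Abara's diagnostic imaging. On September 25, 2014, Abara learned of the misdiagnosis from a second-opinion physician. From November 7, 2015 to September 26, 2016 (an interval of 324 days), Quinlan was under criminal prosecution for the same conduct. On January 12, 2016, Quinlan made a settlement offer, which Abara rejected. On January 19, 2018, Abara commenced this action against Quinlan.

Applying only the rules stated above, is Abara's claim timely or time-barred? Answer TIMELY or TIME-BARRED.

TIMELY

The claim did not accrue until Abara discovered the injury on September 25, 2014; the August 4, 2011 act date does not start the clock under the stated rule.
30 months from September 25, 2014 is March 25, 2017.
Because the pending criminal prosecution ran from November 7, 2015 to September 26, 2016, the deadline is extended by 324 days to February 12, 2018.
The other events in the timeline have no effect on the limitation period under the stated rules.
Abara filed on January 19, 2018, before the February 12, 2018 deadline, so the action is timely.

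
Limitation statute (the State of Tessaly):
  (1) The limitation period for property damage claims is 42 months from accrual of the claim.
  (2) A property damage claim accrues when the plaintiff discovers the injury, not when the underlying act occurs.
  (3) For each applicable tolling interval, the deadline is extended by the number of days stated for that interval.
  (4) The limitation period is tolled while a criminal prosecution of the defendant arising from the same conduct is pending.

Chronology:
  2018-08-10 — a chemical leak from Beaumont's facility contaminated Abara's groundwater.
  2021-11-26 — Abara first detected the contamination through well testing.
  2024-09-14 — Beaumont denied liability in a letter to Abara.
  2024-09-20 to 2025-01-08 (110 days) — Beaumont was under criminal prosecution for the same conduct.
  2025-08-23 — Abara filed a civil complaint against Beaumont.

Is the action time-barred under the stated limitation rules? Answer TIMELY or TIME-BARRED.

TIMELY

The claim did not accrue until Abara discovered the injury on 2021-11-26; the 2018-08-10 act date does not start the clock under the stated rule.
42 months from 2021-11-26 is 2025-05-26.
The pending criminal prosecution from 2024-09-20 to 2025-01-08 tolled the period for 110 days, extending the deadline to 2025-09-13.
The other events in the timeline have no effect on the limitation period under the stated rules.
Filing on 2025-08-23 beat the 2025-09-13 deadline — the action is timely.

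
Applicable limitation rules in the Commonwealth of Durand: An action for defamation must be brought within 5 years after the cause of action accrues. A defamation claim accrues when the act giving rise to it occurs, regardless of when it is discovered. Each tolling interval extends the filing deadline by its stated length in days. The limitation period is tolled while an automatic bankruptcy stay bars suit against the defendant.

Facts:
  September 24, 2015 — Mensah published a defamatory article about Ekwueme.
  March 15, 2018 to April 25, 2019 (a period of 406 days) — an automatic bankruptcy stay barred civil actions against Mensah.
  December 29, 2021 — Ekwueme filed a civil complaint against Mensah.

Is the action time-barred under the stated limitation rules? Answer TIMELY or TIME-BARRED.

The limitation period began to run on September 24, 2015.
Adding the 5 years base period to September 24, 2015 gives a deadline of September 24, 2020, before any tolling.
The period was tolled for 406 days by the automatic bankruptcy stay (March 15, 2018 to April 25, 2019), pushing the deadline to November 4, 2021.
The December 29, 2021 filing falls after the November 4, 2021 deadline; the claim is time-barred.

TIME-BARRED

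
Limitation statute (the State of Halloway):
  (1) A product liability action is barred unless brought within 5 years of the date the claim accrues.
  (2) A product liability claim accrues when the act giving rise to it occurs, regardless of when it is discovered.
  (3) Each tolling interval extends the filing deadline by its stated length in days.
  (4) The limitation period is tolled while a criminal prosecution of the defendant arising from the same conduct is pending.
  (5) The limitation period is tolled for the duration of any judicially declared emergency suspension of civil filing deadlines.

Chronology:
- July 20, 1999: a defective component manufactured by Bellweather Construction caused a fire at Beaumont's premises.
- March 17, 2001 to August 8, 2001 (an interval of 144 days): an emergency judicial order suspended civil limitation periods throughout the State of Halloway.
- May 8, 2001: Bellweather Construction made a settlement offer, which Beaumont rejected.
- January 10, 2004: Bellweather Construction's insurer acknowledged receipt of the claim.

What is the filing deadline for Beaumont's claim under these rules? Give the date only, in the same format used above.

December 11, 2004

The claim accrued on July 20, 1999, when the wrongful act occurred.
The untolled deadline — 5 years after July 20, 1999 — is July 20, 2004.
The emergency suspension of filing deadlines from March 17, 2001 to August 8, 2001 tolled the period for 144 days, extending the deadline to December 11, 2004.
None of the other events listed affects the running of the period under the stated rules.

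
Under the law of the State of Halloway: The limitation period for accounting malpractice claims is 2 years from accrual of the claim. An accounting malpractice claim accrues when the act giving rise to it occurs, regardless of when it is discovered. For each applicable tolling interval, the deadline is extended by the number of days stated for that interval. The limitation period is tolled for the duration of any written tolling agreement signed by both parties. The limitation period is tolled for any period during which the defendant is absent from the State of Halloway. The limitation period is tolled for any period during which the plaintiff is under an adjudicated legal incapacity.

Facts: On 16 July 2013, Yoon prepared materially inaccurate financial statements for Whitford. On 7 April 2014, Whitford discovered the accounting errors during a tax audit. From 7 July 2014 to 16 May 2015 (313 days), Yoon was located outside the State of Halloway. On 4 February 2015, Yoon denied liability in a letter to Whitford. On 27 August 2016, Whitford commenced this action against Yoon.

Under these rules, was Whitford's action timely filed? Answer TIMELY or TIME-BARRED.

Because the rule ties accrual to occurrence, the claim accrued on 16 July 2013, not on the 7 April 2014 discovery date.
2 years from 16 July 2013 is 16 July 2015.
The period was tolled for 313 days by the defendant's absence from the jurisdiction (7 July 2014 to 16 May 2015), pushing the deadline to 24 May 2016.
Nothing else in the chronology tolls or restarts the period.
Filing on 27 August 2016 missed the 24 May 2016 deadline — the action is time-barred.

TIME-BARRED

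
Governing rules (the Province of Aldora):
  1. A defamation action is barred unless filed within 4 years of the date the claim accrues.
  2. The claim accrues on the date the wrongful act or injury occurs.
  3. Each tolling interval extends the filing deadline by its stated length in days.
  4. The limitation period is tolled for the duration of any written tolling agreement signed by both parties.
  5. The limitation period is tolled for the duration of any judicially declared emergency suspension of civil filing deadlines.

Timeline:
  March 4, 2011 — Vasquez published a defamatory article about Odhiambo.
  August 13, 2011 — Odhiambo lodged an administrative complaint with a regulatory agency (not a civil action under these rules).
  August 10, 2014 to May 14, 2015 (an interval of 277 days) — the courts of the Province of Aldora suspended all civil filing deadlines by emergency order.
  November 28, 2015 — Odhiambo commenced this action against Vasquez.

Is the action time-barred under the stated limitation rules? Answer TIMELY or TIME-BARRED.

TIMELY

The claim accrued on March 4, 2011, when the wrongful act occurred.
4 years from March 4, 2011 is March 4, 2015.
Because the emergency suspension of filing deadlines ran from August 10, 2014 to May 14, 2015, the deadline is extended by 277 days to December 6, 2015.
Nothing else in the chronology tolls or restarts the period.
Filing on November 28, 2015 beat the December 6, 2015 deadline — the action is timely.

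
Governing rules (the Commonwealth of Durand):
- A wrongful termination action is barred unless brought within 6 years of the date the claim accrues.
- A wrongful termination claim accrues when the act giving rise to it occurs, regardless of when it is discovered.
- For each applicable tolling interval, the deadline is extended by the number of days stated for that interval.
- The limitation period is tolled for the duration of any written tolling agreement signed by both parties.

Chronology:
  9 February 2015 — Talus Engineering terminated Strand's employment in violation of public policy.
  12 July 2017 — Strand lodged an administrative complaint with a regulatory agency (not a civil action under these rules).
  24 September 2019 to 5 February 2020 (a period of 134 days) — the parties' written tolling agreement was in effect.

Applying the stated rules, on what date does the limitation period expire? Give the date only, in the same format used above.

23 June 2021

The claim accrued on 9 February 2015, when the wrongful act occurred.
6 years from 9 February 2015 is 9 February 2021.
The written tolling agreement from 24 September 2019 to 5 February 2020 tolled the period for 134 days, extending the deadline to 23 June 2021.
None of the other events listed affects the running of the period under the stated rules.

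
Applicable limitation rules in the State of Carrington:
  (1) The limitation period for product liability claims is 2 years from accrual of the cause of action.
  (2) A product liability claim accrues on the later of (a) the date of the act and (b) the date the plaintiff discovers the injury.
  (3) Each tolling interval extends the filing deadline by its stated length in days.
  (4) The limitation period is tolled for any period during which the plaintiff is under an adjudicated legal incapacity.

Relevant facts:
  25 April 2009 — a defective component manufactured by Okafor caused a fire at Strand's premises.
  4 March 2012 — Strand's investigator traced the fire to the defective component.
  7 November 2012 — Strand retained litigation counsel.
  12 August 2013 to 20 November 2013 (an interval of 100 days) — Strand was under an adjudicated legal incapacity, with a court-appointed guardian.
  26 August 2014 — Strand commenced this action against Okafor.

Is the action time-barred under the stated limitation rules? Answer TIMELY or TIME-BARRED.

TIME-BARRED

The claim accrued on 4 March 2012 — the later of the 25 April 2009 act and the 4 March 2012 discovery.
Adding the 2 years base period to 4 March 2012 gives a deadline of 4 March 2014, before any tolling.
The plaintiff's legal incapacity from 12 August 2013 to 20 November 2013 tolled the period for 100 days, extending the deadline to 12 June 2014.
The other events in the timeline have no effect on the limitation period under the stated rules.
Filing on 26 August 2014 missed the 12 June 2014 deadline — the action is time-barred.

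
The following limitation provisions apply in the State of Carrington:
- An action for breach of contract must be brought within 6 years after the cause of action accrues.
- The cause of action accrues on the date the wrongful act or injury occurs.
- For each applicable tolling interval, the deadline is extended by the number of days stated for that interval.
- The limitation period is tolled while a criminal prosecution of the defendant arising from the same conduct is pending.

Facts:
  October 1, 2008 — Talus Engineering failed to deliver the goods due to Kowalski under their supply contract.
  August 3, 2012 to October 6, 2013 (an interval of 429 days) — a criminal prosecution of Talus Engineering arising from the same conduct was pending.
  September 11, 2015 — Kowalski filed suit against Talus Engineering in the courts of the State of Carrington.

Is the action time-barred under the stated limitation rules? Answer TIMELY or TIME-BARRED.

TIMELY

The cause of action accrued on October 1, 2008, the date of the act.
The untolled deadline — 6 years after October 1, 2008 — is October 1, 2014.
Because the pending criminal prosecution ran from August 3, 2012 to October 6, 2013, the deadline is extended by 429 days to December 4, 2015.
Kowalski filed on September 11, 2015, before the December 4, 2015 deadline, so the action is timely.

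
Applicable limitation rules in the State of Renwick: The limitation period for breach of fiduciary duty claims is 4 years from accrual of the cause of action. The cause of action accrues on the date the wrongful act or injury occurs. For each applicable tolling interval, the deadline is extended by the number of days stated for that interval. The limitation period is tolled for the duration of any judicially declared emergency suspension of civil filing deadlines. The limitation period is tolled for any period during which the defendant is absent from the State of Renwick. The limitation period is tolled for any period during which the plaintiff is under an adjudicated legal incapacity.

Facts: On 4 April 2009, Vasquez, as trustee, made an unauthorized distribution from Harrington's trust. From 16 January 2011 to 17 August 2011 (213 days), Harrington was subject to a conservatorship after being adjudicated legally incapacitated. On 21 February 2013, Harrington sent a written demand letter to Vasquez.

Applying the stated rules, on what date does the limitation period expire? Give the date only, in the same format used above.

The cause of action accrued on 4 April 2009, the date of the act.
Adding the 4 years base period to 4 April 2009 gives a deadline of 4 April 2013, before any tolling.
The period was tolled for 213 days by the plaintiff's legal incapacity (16 January 2011 to 17 August 2011), pushing the deadline to 3 November 2013.
The other events in the timeline have no effect on the limitation period under the stated rules.

3 November 2013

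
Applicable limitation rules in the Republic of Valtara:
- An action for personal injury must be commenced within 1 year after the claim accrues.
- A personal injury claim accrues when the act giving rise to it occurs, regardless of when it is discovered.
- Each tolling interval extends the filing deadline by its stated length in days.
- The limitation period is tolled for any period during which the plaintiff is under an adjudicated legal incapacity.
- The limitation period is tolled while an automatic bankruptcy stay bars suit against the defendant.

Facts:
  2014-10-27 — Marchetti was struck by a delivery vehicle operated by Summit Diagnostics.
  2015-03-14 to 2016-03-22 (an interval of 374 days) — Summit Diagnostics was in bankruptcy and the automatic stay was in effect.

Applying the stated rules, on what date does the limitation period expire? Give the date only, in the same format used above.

The limitation period began to run on 2014-10-27.
The untolled deadline — 1 year after 2014-10-27 — is 2015-10-27.
Because the automatic bankruptcy stay ran from 2015-03-14 to 2016-03-22, the deadline is extended by 374 days to 2016-11-04.

2016-11-04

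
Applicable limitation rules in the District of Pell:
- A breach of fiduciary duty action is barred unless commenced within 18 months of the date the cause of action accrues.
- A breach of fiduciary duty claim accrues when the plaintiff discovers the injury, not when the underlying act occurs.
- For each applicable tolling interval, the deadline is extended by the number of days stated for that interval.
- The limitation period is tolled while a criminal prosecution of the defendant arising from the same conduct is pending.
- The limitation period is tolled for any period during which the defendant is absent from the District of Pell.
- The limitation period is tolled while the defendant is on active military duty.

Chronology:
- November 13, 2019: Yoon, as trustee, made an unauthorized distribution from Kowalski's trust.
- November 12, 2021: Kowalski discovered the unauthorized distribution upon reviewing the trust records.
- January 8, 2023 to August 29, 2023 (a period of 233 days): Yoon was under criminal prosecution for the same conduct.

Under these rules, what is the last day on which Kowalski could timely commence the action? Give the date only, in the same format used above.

Under the discovery rule, the claim accrued on November 12, 2021, when Kowalski discovered the injury — not on the November 13, 2019 date of the underlying act.
18 months from November 12, 2021 is May 12, 2023.
The period was tolled for 233 days by the pending criminal prosecution (January 8, 2023 to August 29, 2023), pushing the deadline to December 31, 2023.

December 31, 2023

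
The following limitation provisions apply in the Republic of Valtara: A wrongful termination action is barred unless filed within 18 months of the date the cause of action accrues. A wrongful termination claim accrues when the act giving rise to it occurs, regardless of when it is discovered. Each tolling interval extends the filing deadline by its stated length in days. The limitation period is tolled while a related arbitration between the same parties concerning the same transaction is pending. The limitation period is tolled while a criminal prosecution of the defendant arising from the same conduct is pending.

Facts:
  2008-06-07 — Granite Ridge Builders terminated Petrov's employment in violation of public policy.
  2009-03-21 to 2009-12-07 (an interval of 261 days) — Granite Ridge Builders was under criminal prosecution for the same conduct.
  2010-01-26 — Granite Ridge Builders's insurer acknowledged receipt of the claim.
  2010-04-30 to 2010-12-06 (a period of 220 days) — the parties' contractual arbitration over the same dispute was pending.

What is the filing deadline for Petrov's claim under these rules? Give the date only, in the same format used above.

2011-04-02

The claim accrued on 2008-06-07, when the wrongful act occurred.
The untolled deadline — 18 months after 2008-06-07 — is 2009-12-07.
The period was tolled for 261 days by the pending criminal prosecution (2009-03-21 to 2009-12-07), pushing the deadline to 2010-08-25.
The pending related arbitration from 2010-04-30 to 2010-12-06 tolled the period for 220 days, extending the deadline to 2011-04-02.
The other events in the timeline have no effect on the limitation period under the stated rules.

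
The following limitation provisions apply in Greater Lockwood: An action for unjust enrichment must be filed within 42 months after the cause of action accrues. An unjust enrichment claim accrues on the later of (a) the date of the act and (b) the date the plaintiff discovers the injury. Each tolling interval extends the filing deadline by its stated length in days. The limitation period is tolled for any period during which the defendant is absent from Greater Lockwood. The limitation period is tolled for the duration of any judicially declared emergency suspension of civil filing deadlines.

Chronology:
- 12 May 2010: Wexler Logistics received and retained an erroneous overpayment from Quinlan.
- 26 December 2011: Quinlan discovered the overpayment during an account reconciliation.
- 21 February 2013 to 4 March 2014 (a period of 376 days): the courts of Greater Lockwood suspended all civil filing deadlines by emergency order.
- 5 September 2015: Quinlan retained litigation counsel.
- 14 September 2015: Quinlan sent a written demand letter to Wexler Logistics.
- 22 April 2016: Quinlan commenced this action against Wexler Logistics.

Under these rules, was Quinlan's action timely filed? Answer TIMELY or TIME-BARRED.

TIMELY

Taking the later of the act (12 May 2010) and discovery (26 December 2011), the claim accrued on 26 December 2011.
42 months from 26 December 2011 is 26 June 2015.
Because the emergency suspension of filing deadlines ran from 21 February 2013 to 4 March 2014, the deadline is extended by 376 days to 6 July 2016.
Nothing else in the chronology tolls or restarts the period.
Filing on 22 April 2016 beat the 6 July 2016 deadline — the action is timely.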